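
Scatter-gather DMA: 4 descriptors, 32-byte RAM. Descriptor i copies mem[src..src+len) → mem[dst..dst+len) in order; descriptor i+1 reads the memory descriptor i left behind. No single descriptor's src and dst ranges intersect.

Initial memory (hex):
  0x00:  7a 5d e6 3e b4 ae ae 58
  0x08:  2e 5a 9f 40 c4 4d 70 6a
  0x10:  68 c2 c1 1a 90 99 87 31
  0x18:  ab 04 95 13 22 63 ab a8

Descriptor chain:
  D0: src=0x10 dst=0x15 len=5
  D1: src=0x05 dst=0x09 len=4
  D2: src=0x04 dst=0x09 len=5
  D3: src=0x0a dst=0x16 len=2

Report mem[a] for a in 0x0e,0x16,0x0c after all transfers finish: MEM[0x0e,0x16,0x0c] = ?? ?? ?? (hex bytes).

#0 dst[0x15+5] := {0x68,0xc2,0xc1,0x1a,0x90}
#1 dst[0x09+4] := {0xae,0xae,0x58,0x2e}
#2 dst[0x09+5] := {0xb4,0xae,0xae,0x58,0x2e}
#3 dst[0x16+2] := {0xae,0xae}
query mem[0x0e]=0x70, mem[0x16]=0xae, mem[0x0c]=0x58

MEM[0x0e,0x16,0x0c] = 70 ae 58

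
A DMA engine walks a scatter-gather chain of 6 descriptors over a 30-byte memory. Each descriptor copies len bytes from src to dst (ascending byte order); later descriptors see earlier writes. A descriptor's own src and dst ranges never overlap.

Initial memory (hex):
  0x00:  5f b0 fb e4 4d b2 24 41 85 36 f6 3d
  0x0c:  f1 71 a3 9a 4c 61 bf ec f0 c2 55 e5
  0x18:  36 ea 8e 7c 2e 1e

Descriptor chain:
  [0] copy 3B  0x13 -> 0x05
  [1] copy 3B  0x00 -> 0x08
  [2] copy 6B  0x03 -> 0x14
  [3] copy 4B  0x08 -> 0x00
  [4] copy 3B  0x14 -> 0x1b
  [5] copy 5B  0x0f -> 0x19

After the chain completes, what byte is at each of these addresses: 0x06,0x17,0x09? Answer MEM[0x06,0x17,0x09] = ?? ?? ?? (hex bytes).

  after D0: wrote 3B at 0x05 = ecf0c2
  after D1: wrote 3B at 0x08 = 5fb0fb
  after D2: wrote 6B at 0x14 = e44decf0c25f
  after D3: wrote 4B at 0x00 = 5fb0fb3d
  after D4: wrote 3B at 0x1b = e44dec
  after D5: wrote 5B at 0x19 = 9a4c61bfec
query mem[0x06]=0xf0, mem[0x17]=0xf0, mem[0x09]=0xb0

MEM[0x06,0x17,0x09] = f0 f0 b0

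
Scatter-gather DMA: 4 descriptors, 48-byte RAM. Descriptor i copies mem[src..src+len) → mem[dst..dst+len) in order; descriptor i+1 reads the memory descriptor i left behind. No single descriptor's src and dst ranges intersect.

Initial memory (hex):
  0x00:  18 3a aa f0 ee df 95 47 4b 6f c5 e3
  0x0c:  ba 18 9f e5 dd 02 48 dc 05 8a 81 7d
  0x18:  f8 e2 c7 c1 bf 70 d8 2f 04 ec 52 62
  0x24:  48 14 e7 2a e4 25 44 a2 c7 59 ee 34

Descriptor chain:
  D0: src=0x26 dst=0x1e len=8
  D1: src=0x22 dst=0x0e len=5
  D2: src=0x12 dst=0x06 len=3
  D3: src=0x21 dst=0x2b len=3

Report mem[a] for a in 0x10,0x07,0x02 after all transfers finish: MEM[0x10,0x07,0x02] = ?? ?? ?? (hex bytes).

#0 dst[0x1e+8] := {0xe7,0x2a,0xe4,0x25,0x44,0xa2,0xc7,0x59}
#1 dst[0x0e+5] := {0x44,0xa2,0xc7,0x59,0xe7}
#2 dst[0x06+3] := {0xe7,0xdc,0x05}
#3 dst[0x2b+3] := {0x25,0x44,0xa2}
query mem[0x10]=0xc7, mem[0x07]=0xdc, mem[0x02]=0xaa

MEM[0x10,0x07,0x02] = c7 dc aa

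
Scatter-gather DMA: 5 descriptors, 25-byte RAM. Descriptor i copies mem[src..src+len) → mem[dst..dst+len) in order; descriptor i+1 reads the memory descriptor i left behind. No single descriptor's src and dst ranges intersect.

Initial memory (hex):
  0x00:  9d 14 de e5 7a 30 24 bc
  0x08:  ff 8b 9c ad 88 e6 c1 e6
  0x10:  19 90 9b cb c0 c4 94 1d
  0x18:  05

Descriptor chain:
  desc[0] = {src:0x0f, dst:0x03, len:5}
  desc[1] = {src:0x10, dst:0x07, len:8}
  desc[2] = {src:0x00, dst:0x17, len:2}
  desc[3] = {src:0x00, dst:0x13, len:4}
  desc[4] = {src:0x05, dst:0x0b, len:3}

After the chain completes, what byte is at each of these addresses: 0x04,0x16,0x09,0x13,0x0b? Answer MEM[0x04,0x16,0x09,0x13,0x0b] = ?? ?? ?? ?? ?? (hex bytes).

[0] 0x0f->0x03 len=5 : e6 19 90 9b cb
[1] 0x10->0x07 len=8 : 19 90 9b cb c0 c4 94 1d
[2] 0x00->0x17 len=2 : 9d 14
[3] 0x00->0x13 len=4 : 9d 14 de e6
[4] 0x05->0x0b len=3 : 90 9b 19
query mem[0x04]=0x19, mem[0x16]=0xe6, mem[0x09]=0x9b, mem[0x13]=0x9d, mem[0x0b]=0x90

MEM[0x04,0x16,0x09,0x13,0x0b] = 19 e6 9b 9d 90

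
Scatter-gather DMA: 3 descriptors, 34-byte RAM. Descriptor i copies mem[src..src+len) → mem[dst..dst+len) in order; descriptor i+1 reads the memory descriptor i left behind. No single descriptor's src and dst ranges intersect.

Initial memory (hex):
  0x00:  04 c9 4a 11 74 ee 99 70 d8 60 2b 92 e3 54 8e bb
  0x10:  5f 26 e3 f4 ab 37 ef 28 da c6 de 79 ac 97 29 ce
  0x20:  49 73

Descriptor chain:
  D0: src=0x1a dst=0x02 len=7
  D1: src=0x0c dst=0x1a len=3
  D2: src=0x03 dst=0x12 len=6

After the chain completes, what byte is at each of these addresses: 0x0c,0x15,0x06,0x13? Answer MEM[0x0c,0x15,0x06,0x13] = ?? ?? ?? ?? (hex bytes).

MEM[0x0c,0x15,0x06,0x13] = e3 29 29 ac

D0: mem[0x02..0x08] <- [de 79 ac 97 29 ce 49]
D1: mem[0x1a..0x1c] <- [e3 54 8e]
D2: mem[0x12..0x17] <- [79 ac 97 29 ce 49]
query mem[0x0c]=0xe3, mem[0x15]=0x29, mem[0x06]=0x29, mem[0x13]=0xac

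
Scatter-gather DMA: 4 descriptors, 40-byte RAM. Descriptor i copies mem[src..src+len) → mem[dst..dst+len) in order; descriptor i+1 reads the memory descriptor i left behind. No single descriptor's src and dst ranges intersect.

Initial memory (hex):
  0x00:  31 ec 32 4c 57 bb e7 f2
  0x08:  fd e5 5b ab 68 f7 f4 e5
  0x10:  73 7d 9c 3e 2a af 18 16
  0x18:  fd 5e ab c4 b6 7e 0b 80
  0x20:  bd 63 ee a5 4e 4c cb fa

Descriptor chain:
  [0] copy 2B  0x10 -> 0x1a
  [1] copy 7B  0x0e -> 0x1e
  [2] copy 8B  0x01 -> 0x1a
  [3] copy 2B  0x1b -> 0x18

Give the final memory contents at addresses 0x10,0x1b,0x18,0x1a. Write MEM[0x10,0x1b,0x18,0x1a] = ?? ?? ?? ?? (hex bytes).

D0: mem[0x1a..0x1b] <- [73 7d]
D1: mem[0x1e..0x24] <- [f4 e5 73 7d 9c 3e 2a]
D2: mem[0x1a..0x21] <- [ec 32 4c 57 bb e7 f2 fd]
D3: mem[0x18..0x19] <- [32 4c]
query mem[0x10]=0x73, mem[0x1b]=0x32, mem[0x18]=0x32, mem[0x1a]=0xec

MEM[0x10,0x1b,0x18,0x1a] = 73 32 32 ec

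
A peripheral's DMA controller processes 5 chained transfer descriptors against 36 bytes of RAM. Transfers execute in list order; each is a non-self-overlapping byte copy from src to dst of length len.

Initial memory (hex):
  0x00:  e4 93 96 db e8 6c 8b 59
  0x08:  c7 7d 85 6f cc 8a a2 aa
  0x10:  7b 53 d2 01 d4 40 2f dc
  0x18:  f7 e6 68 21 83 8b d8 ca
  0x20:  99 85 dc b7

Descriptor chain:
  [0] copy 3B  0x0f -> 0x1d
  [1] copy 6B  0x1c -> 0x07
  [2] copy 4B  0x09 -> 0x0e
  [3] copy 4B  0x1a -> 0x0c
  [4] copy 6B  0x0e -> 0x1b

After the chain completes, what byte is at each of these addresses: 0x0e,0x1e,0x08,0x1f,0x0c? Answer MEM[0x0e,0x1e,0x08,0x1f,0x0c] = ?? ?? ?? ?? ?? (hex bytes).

#0 dst[0x1d+3] := {0xaa,0x7b,0x53}
#1 dst[0x07+6] := {0x83,0xaa,0x7b,0x53,0x99,0x85}
#2 dst[0x0e+4] := {0x7b,0x53,0x99,0x85}
#3 dst[0x0c+4] := {0x68,0x21,0x83,0xaa}
#4 dst[0x1b+6] := {0x83,0xaa,0x99,0x85,0xd2,0x01}
query mem[0x0e]=0x83, mem[0x1e]=0x85, mem[0x08]=0xaa, mem[0x1f]=0xd2, mem[0x0c]=0x68

MEM[0x0e,0x1e,0x08,0x1f,0x0c] = 83 85 aa d2 68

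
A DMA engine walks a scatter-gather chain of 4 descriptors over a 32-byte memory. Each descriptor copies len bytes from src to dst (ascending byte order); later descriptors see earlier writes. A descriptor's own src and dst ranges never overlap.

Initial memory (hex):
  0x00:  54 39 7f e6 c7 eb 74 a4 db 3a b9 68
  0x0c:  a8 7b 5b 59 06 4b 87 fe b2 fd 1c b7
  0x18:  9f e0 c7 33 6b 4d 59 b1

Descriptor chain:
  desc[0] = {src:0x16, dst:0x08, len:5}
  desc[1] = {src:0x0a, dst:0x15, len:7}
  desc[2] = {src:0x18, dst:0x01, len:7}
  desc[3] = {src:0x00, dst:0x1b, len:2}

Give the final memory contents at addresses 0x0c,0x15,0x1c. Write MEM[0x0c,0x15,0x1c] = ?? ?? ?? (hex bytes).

MEM[0x0c,0x15,0x1c] = c7 9f 7b

[0] 0x16->0x08 len=5 : 1c b7 9f e0 c7
[1] 0x0a->0x15 len=7 : 9f e0 c7 7b 5b 59 06
[2] 0x18->0x01 len=7 : 7b 5b 59 06 6b 4d 59
[3] 0x00->0x1b len=2 : 54 7b
query mem[0x0c]=0xc7, mem[0x15]=0x9f, mem[0x1c]=0x7b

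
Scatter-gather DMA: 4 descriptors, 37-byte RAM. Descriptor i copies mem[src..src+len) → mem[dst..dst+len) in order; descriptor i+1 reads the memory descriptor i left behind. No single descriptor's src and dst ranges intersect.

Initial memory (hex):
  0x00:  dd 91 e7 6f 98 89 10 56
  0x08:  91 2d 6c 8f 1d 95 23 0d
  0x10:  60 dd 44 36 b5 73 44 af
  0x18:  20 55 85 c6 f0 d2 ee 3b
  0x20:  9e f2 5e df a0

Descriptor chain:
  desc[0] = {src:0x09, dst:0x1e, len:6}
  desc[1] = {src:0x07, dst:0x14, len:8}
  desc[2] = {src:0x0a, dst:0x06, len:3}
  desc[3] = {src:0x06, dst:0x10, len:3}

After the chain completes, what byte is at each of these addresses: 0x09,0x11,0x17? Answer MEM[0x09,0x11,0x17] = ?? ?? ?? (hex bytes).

MEM[0x09,0x11,0x17] = 2d 8f 6c

[0] 0x09->0x1e len=6 : 2d 6c 8f 1d 95 23
[1] 0x07->0x14 len=8 : 56 91 2d 6c 8f 1d 95 23
[2] 0x0a->0x06 len=3 : 6c 8f 1d
[3] 0x06->0x10 len=3 : 6c 8f 1d
query mem[0x09]=0x2d, mem[0x11]=0x8f, mem[0x17]=0x6c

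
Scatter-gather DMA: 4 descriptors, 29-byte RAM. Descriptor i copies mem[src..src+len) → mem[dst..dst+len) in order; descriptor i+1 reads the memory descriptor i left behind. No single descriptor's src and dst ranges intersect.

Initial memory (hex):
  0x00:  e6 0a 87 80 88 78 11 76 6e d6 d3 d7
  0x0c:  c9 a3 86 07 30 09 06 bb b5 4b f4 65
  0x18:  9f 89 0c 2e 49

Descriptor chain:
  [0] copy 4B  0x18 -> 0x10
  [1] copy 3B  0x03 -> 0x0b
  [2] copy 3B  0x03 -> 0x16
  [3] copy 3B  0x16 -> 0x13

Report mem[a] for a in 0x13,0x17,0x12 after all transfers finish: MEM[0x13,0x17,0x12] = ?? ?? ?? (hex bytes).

D0: mem[0x10..0x13] <- [9f 89 0c 2e]
D1: mem[0x0b..0x0d] <- [80 88 78]
D2: mem[0x16..0x18] <- [80 88 78]
D3: mem[0x13..0x15] <- [80 88 78]
query mem[0x13]=0x80, mem[0x17]=0x88, mem[0x12]=0x0c

MEM[0x13,0x17,0x12] = 80 88 0c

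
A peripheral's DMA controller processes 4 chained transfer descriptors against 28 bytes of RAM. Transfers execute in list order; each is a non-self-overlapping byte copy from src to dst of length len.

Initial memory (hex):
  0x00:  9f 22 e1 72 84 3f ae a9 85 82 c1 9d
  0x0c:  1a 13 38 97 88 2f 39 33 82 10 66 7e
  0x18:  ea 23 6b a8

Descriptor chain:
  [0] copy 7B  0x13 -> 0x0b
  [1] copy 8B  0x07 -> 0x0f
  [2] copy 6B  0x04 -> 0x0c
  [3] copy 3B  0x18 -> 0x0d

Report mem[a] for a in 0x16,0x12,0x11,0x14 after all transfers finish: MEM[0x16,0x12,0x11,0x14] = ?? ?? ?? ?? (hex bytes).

MEM[0x16,0x12,0x11,0x14] = 66 c1 82 82

#0 dst[0x0b+7] := {0x33,0x82,0x10,0x66,0x7e,0xea,0x23}
#1 dst[0x0f+8] := {0xa9,0x85,0x82,0xc1,0x33,0x82,0x10,0x66}
#2 dst[0x0c+6] := {0x84,0x3f,0xae,0xa9,0x85,0x82}
#3 dst[0x0d+3] := {0xea,0x23,0x6b}
query mem[0x16]=0x66, mem[0x12]=0xc1, mem[0x11]=0x82, mem[0x14]=0x82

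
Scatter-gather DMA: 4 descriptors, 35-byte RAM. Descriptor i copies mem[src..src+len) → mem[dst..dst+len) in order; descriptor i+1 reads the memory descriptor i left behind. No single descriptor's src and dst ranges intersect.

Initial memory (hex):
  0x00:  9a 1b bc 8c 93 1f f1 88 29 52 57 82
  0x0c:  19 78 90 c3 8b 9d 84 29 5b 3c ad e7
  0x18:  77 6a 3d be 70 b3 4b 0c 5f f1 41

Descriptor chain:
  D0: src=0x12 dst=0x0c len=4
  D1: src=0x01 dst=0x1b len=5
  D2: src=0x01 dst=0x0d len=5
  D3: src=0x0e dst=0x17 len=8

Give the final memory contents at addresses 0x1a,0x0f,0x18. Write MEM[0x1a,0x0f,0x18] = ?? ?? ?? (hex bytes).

#0 dst[0x0c+4] := {0x84,0x29,0x5b,0x3c}
#1 dst[0x1b+5] := {0x1b,0xbc,0x8c,0x93,0x1f}
#2 dst[0x0d+5] := {0x1b,0xbc,0x8c,0x93,0x1f}
#3 dst[0x17+8] := {0xbc,0x8c,0x93,0x1f,0x84,0x29,0x5b,0x3c}
query mem[0x1a]=0x1f, mem[0x0f]=0x8c, mem[0x18]=0x8c

MEM[0x1a,0x0f,0x18] = 1f 8c 8c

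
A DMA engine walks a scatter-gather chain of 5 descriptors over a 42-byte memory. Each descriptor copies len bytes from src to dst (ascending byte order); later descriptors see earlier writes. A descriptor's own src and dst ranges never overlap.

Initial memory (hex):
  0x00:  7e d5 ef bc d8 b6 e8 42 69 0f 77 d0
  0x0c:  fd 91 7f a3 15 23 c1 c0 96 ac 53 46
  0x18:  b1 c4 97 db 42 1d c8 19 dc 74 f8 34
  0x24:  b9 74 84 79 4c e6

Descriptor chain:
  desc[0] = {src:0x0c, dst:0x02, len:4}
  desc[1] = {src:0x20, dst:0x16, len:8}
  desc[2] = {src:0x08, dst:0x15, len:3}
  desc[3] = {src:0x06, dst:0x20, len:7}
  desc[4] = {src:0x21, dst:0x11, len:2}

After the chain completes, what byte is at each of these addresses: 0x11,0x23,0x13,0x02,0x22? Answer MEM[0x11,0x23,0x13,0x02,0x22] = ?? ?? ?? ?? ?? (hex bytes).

MEM[0x11,0x23,0x13,0x02,0x22] = 42 0f c0 fd 69

  after D0: wrote 4B at 0x02 = fd917fa3
  after D1: wrote 8B at 0x16 = dc74f834b9748479
  after D2: wrote 3B at 0x15 = 690f77
  after D3: wrote 7B at 0x20 = e842690f77d0fd
  after D4: wrote 2B at 0x11 = 4269
query mem[0x11]=0x42, mem[0x23]=0x0f, mem[0x13]=0xc0, mem[0x02]=0xfd, mem[0x22]=0x69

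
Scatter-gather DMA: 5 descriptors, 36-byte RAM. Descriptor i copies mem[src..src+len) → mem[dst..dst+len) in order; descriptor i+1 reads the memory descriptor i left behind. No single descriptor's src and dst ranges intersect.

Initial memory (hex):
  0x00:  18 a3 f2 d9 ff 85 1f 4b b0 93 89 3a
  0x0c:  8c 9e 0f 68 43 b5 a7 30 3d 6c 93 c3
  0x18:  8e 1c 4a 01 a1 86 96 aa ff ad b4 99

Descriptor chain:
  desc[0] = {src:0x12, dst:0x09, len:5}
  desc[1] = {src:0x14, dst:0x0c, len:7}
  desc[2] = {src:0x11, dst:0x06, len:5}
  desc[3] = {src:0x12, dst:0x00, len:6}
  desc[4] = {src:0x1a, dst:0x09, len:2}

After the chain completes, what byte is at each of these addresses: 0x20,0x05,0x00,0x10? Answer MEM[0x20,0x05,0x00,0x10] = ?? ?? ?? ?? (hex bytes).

MEM[0x20,0x05,0x00,0x10] = ff c3 4a 8e

#0 dst[0x09+5] := {0xa7,0x30,0x3d,0x6c,0x93}
#1 dst[0x0c+7] := {0x3d,0x6c,0x93,0xc3,0x8e,0x1c,0x4a}
#2 dst[0x06+5] := {0x1c,0x4a,0x30,0x3d,0x6c}
#3 dst[0x00+6] := {0x4a,0x30,0x3d,0x6c,0x93,0xc3}
#4 dst[0x09+2] := {0x4a,0x01}
query mem[0x20]=0xff, mem[0x05]=0xc3, mem[0x00]=0x4a, mem[0x10]=0x8e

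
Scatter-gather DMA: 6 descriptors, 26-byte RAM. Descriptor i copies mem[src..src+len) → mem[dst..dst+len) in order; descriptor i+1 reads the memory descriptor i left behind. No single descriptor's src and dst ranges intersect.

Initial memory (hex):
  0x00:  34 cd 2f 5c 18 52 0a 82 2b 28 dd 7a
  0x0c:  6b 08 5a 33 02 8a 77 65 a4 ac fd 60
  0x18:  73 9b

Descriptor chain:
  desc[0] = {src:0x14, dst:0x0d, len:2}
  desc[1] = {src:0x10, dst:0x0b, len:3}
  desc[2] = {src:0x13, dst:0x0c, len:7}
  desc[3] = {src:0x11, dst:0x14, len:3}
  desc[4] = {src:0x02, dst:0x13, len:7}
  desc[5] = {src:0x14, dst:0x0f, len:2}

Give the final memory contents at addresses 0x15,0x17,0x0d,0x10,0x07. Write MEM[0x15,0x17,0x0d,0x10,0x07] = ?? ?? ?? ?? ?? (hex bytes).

#0 dst[0x0d+2] := {0xa4,0xac}
#1 dst[0x0b+3] := {0x02,0x8a,0x77}
#2 dst[0x0c+7] := {0x65,0xa4,0xac,0xfd,0x60,0x73,0x9b}
#3 dst[0x14+3] := {0x73,0x9b,0x65}
#4 dst[0x13+7] := {0x2f,0x5c,0x18,0x52,0x0a,0x82,0x2b}
#5 dst[0x0f+2] := {0x5c,0x18}
query mem[0x15]=0x18, mem[0x17]=0x0a, mem[0x0d]=0xa4, mem[0x10]=0x18, mem[0x07]=0x82

MEM[0x15,0x17,0x0d,0x10,0x07] = 18 0a a4 18 82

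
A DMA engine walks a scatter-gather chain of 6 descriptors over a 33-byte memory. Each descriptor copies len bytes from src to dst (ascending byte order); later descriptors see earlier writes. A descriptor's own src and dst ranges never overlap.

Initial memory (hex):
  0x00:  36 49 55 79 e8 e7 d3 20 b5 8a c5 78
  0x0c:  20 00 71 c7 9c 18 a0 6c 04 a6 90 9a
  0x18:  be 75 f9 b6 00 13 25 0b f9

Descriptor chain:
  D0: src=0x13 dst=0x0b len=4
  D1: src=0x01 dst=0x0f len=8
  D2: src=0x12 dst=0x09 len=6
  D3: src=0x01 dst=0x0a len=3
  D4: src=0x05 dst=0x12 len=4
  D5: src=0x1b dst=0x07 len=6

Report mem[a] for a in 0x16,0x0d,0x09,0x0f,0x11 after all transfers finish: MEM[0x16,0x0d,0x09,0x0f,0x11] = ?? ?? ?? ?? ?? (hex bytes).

MEM[0x16,0x0d,0x09,0x0f,0x11] = b5 b5 13 49 79

D0: mem[0x0b..0x0e] <- [6c 04 a6 90]
D1: mem[0x0f..0x16] <- [49 55 79 e8 e7 d3 20 b5]
D2: mem[0x09..0x0e] <- [e8 e7 d3 20 b5 9a]
D3: mem[0x0a..0x0c] <- [49 55 79]
D4: mem[0x12..0x15] <- [e7 d3 20 b5]
D5: mem[0x07..0x0c] <- [b6 00 13 25 0b f9]
query mem[0x16]=0xb5, mem[0x0d]=0xb5, mem[0x09]=0x13, mem[0x0f]=0x49, mem[0x11]=0x79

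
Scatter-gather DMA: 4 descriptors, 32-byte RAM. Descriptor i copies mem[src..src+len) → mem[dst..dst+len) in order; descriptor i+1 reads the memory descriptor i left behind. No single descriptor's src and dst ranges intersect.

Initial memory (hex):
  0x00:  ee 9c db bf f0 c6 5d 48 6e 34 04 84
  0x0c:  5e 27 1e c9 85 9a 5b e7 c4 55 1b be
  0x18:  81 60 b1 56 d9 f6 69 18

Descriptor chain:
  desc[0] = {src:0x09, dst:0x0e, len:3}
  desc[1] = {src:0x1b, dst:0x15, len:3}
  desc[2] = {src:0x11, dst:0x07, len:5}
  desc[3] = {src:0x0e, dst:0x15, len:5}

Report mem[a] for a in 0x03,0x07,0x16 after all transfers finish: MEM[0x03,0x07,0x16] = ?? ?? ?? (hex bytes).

MEM[0x03,0x07,0x16] = bf 9a 04

D0: mem[0x0e..0x10] <- [34 04 84]
D1: mem[0x15..0x17] <- [56 d9 f6]
D2: mem[0x07..0x0b] <- [9a 5b e7 c4 56]
D3: mem[0x15..0x19] <- [34 04 84 9a 5b]
query mem[0x03]=0xbf, mem[0x07]=0x9a, mem[0x16]=0x04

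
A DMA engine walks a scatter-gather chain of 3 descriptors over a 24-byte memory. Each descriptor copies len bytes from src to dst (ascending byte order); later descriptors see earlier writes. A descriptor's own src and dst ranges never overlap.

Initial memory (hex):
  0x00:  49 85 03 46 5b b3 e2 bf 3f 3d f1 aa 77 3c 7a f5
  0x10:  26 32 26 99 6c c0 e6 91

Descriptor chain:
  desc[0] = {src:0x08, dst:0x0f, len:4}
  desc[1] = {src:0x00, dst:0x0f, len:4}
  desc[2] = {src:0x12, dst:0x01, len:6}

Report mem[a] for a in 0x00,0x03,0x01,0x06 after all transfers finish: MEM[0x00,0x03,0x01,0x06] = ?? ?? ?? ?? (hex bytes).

MEM[0x00,0x03,0x01,0x06] = 49 6c 46 91

D0: mem[0x0f..0x12] <- [3f 3d f1 aa]
D1: mem[0x0f..0x12] <- [49 85 03 46]
D2: mem[0x01..0x06] <- [46 99 6c c0 e6 91]
query mem[0x00]=0x49, mem[0x03]=0x6c, mem[0x01]=0x46, mem[0x06]=0x91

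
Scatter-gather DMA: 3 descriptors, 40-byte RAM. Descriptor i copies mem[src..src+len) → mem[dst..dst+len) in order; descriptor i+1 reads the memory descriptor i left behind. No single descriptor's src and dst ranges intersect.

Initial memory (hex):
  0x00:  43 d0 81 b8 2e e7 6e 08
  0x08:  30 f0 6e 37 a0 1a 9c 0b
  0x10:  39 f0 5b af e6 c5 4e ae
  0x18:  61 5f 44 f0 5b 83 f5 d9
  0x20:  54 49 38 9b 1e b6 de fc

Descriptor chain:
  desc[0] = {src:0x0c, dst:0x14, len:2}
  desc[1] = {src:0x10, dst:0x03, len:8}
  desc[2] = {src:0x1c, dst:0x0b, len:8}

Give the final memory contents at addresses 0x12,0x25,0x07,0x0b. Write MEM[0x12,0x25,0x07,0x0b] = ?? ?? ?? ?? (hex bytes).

#0 dst[0x14+2] := {0xa0,0x1a}
#1 dst[0x03+8] := {0x39,0xf0,0x5b,0xaf,0xa0,0x1a,0x4e,0xae}
#2 dst[0x0b+8] := {0x5b,0x83,0xf5,0xd9,0x54,0x49,0x38,0x9b}
query mem[0x12]=0x9b, mem[0x25]=0xb6, mem[0x07]=0xa0, mem[0x0b]=0x5b

MEM[0x12,0x25,0x07,0x0b] = 9b b6 a0 5b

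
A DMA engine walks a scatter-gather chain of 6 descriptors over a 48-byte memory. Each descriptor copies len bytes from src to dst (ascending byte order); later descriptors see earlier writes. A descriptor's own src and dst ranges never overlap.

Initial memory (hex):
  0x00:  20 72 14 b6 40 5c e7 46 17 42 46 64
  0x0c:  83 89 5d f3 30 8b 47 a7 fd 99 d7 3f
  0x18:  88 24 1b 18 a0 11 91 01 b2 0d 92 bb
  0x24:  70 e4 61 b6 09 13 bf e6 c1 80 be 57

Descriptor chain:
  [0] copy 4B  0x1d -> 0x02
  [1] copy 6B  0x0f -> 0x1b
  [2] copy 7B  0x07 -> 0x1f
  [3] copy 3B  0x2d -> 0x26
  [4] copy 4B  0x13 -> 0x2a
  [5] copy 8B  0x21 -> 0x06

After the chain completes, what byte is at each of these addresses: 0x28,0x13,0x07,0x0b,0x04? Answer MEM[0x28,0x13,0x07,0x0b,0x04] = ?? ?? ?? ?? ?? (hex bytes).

MEM[0x28,0x13,0x07,0x0b,0x04] = 57 a7 46 80 01

#0 dst[0x02+4] := {0x11,0x91,0x01,0xb2}
#1 dst[0x1b+6] := {0xf3,0x30,0x8b,0x47,0xa7,0xfd}
#2 dst[0x1f+7] := {0x46,0x17,0x42,0x46,0x64,0x83,0x89}
#3 dst[0x26+3] := {0x80,0xbe,0x57}
#4 dst[0x2a+4] := {0xa7,0xfd,0x99,0xd7}
#5 dst[0x06+8] := {0x42,0x46,0x64,0x83,0x89,0x80,0xbe,0x57}
query mem[0x28]=0x57, mem[0x13]=0xa7, mem[0x07]=0x46, mem[0x0b]=0x80, mem[0x04]=0x01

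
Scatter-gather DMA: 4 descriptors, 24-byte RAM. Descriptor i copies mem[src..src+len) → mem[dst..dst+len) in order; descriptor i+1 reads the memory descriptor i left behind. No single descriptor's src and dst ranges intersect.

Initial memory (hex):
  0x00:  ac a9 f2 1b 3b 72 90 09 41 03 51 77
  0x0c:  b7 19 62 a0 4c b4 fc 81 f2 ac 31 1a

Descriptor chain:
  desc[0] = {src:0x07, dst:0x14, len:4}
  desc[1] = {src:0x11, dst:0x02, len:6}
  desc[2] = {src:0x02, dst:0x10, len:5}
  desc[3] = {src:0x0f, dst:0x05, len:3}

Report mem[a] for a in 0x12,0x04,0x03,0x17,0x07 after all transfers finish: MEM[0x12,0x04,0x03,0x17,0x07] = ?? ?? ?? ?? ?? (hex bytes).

#0 dst[0x14+4] := {0x09,0x41,0x03,0x51}
#1 dst[0x02+6] := {0xb4,0xfc,0x81,0x09,0x41,0x03}
#2 dst[0x10+5] := {0xb4,0xfc,0x81,0x09,0x41}
#3 dst[0x05+3] := {0xa0,0xb4,0xfc}
query mem[0x12]=0x81, mem[0x04]=0x81, mem[0x03]=0xfc, mem[0x17]=0x51, mem[0x07]=0xfc

MEM[0x12,0x04,0x03,0x17,0x07] = 81 81 fc 51 fc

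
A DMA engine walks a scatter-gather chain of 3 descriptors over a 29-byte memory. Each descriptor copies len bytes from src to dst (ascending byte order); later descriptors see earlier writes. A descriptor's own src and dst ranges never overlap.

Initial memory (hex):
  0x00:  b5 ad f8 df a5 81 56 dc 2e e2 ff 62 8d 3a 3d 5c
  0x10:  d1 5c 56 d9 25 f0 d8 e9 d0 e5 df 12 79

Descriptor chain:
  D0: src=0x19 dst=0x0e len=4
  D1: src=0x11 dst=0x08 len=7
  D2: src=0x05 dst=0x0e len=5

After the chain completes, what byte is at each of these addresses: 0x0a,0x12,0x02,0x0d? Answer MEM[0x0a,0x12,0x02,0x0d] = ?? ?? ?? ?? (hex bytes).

MEM[0x0a,0x12,0x02,0x0d] = d9 56 f8 d8

D0: mem[0x0e..0x11] <- [e5 df 12 79]
D1: mem[0x08..0x0e] <- [79 56 d9 25 f0 d8 e9]
D2: mem[0x0e..0x12] <- [81 56 dc 79 56]
query mem[0x0a]=0xd9, mem[0x12]=0x56, mem[0x02]=0xf8, mem[0x0d]=0xd8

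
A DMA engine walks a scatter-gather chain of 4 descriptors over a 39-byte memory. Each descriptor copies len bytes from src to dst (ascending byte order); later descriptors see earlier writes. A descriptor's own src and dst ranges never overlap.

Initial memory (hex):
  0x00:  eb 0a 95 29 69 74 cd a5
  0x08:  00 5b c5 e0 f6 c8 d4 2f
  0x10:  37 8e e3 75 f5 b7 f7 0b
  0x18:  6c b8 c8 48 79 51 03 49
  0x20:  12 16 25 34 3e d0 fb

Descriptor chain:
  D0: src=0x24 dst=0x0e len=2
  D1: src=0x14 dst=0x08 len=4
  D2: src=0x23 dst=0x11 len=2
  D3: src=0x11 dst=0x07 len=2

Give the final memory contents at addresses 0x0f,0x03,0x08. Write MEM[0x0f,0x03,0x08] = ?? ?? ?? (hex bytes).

D0: mem[0x0e..0x0f] <- [3e d0]
D1: mem[0x08..0x0b] <- [f5 b7 f7 0b]
D2: mem[0x11..0x12] <- [34 3e]
D3: mem[0x07..0x08] <- [34 3e]
query mem[0x0f]=0xd0, mem[0x03]=0x29, mem[0x08]=0x3e

MEM[0x0f,0x03,0x08] = d0 29 3e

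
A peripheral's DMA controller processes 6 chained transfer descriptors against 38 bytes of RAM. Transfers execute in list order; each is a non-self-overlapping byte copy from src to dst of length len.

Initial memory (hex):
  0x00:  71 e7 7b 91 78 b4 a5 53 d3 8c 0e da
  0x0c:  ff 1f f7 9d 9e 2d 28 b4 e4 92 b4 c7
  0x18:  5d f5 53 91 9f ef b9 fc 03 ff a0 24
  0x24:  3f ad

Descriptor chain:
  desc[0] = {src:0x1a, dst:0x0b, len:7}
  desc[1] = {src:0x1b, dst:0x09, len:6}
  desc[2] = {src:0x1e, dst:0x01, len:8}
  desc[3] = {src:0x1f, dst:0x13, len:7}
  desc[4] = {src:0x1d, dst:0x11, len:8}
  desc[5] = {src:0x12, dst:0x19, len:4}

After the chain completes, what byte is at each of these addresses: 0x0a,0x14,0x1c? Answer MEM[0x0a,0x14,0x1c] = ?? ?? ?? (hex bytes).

#0 dst[0x0b+7] := {0x53,0x91,0x9f,0xef,0xb9,0xfc,0x03}
#1 dst[0x09+6] := {0x91,0x9f,0xef,0xb9,0xfc,0x03}
#2 dst[0x01+8] := {0xb9,0xfc,0x03,0xff,0xa0,0x24,0x3f,0xad}
#3 dst[0x13+7] := {0xfc,0x03,0xff,0xa0,0x24,0x3f,0xad}
#4 dst[0x11+8] := {0xef,0xb9,0xfc,0x03,0xff,0xa0,0x24,0x3f}
#5 dst[0x19+4] := {0xb9,0xfc,0x03,0xff}
query mem[0x0a]=0x9f, mem[0x14]=0x03, mem[0x1c]=0xff

MEM[0x0a,0x14,0x1c] = 9f 03 ff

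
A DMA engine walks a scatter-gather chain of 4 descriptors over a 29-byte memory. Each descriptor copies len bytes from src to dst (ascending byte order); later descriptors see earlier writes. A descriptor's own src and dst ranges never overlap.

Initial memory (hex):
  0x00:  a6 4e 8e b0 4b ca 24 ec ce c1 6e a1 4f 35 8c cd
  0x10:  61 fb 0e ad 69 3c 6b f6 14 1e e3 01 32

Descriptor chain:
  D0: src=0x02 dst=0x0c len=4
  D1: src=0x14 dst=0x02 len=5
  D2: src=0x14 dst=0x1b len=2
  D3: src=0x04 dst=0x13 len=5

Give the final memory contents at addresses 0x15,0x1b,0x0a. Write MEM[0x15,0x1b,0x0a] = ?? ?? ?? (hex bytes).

#0 dst[0x0c+4] := {0x8e,0xb0,0x4b,0xca}
#1 dst[0x02+5] := {0x69,0x3c,0x6b,0xf6,0x14}
#2 dst[0x1b+2] := {0x69,0x3c}
#3 dst[0x13+5] := {0x6b,0xf6,0x14,0xec,0xce}
query mem[0x15]=0x14, mem[0x1b]=0x69, mem[0x0a]=0x6e

MEM[0x15,0x1b,0x0a] = 14 69 6e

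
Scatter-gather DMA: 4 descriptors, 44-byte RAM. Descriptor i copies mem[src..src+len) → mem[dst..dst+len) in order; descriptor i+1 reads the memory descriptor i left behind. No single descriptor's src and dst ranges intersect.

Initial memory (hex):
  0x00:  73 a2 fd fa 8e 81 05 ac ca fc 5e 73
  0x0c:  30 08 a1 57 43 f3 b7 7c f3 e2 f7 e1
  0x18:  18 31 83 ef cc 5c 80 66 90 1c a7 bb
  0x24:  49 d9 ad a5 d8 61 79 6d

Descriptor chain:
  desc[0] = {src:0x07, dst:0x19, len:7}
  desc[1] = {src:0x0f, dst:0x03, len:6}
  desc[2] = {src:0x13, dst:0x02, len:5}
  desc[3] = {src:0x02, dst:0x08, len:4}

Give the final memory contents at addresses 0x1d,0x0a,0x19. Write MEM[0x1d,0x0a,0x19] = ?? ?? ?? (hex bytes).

MEM[0x1d,0x0a,0x19] = 73 e2 ac

D0: mem[0x19..0x1f] <- [ac ca fc 5e 73 30 08]
D1: mem[0x03..0x08] <- [57 43 f3 b7 7c f3]
D2: mem[0x02..0x06] <- [7c f3 e2 f7 e1]
D3: mem[0x08..0x0b] <- [7c f3 e2 f7]
query mem[0x1d]=0x73, mem[0x0a]=0xe2, mem[0x19]=0xac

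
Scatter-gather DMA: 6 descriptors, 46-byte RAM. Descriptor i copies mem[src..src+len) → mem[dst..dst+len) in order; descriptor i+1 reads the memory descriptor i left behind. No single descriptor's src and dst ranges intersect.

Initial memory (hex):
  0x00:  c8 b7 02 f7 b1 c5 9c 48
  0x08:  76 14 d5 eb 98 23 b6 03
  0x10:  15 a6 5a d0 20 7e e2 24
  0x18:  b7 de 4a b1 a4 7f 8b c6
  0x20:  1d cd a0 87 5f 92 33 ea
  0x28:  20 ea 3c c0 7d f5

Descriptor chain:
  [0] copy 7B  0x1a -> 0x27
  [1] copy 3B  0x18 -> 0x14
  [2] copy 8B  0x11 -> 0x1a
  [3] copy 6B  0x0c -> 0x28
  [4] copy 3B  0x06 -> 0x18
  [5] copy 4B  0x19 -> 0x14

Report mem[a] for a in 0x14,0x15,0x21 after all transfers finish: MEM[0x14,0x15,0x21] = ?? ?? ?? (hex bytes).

D0: mem[0x27..0x2d] <- [4a b1 a4 7f 8b c6 1d]
D1: mem[0x14..0x16] <- [b7 de 4a]
D2: mem[0x1a..0x21] <- [a6 5a d0 b7 de 4a 24 b7]
D3: mem[0x28..0x2d] <- [98 23 b6 03 15 a6]
D4: mem[0x18..0x1a] <- [9c 48 76]
D5: mem[0x14..0x17] <- [48 76 5a d0]
query mem[0x14]=0x48, mem[0x15]=0x76, mem[0x21]=0xb7

MEM[0x14,0x15,0x21] = 48 76 b7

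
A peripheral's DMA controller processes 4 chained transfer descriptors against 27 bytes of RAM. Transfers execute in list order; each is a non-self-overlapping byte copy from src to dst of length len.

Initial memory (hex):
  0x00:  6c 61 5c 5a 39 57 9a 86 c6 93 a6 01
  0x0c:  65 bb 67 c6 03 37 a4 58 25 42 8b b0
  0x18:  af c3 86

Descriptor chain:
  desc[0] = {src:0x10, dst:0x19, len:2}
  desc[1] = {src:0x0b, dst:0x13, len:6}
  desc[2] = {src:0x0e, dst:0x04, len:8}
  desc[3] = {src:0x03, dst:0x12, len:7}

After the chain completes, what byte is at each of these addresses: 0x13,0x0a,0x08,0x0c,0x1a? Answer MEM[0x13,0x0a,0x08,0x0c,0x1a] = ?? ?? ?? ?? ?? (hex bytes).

MEM[0x13,0x0a,0x08,0x0c,0x1a] = 67 65 a4 65 37

#0 dst[0x19+2] := {0x03,0x37}
#1 dst[0x13+6] := {0x01,0x65,0xbb,0x67,0xc6,0x03}
#2 dst[0x04+8] := {0x67,0xc6,0x03,0x37,0xa4,0x01,0x65,0xbb}
#3 dst[0x12+7] := {0x5a,0x67,0xc6,0x03,0x37,0xa4,0x01}
query mem[0x13]=0x67, mem[0x0a]=0x65, mem[0x08]=0xa4, mem[0x0c]=0x65, mem[0x1a]=0x37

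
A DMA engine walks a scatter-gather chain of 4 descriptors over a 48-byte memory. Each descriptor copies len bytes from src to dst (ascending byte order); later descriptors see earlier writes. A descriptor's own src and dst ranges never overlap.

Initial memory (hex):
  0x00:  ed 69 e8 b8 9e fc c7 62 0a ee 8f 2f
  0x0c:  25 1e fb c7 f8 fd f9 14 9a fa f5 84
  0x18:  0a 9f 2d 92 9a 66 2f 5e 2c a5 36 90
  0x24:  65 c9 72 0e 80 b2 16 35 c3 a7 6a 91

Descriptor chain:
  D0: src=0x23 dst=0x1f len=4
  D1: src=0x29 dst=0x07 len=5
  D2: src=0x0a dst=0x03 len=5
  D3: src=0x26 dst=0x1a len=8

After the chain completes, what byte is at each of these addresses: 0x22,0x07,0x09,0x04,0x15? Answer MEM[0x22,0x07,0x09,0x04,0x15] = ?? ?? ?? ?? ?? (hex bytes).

MEM[0x22,0x07,0x09,0x04,0x15] = 72 fb 35 a7 fa

D0: mem[0x1f..0x22] <- [90 65 c9 72]
D1: mem[0x07..0x0b] <- [b2 16 35 c3 a7]
D2: mem[0x03..0x07] <- [c3 a7 25 1e fb]
D3: mem[0x1a..0x21] <- [72 0e 80 b2 16 35 c3 a7]
query mem[0x22]=0x72, mem[0x07]=0xfb, mem[0x09]=0x35, mem[0x04]=0xa7, mem[0x15]=0xfa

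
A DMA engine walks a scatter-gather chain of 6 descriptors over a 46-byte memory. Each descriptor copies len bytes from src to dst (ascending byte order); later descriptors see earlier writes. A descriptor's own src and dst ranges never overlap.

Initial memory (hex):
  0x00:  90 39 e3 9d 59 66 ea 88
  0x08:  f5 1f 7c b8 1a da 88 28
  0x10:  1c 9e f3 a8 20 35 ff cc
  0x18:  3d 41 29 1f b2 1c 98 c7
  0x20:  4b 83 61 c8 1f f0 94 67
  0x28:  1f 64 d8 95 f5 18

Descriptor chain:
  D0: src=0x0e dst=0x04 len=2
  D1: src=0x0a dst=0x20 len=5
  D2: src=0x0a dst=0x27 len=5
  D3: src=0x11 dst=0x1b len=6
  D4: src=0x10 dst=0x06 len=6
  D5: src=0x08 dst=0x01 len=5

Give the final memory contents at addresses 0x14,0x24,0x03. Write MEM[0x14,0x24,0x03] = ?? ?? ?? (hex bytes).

MEM[0x14,0x24,0x03] = 20 88 20

#0 dst[0x04+2] := {0x88,0x28}
#1 dst[0x20+5] := {0x7c,0xb8,0x1a,0xda,0x88}
#2 dst[0x27+5] := {0x7c,0xb8,0x1a,0xda,0x88}
#3 dst[0x1b+6] := {0x9e,0xf3,0xa8,0x20,0x35,0xff}
#4 dst[0x06+6] := {0x1c,0x9e,0xf3,0xa8,0x20,0x35}
#5 dst[0x01+5] := {0xf3,0xa8,0x20,0x35,0x1a}
query mem[0x14]=0x20, mem[0x24]=0x88, mem[0x03]=0x20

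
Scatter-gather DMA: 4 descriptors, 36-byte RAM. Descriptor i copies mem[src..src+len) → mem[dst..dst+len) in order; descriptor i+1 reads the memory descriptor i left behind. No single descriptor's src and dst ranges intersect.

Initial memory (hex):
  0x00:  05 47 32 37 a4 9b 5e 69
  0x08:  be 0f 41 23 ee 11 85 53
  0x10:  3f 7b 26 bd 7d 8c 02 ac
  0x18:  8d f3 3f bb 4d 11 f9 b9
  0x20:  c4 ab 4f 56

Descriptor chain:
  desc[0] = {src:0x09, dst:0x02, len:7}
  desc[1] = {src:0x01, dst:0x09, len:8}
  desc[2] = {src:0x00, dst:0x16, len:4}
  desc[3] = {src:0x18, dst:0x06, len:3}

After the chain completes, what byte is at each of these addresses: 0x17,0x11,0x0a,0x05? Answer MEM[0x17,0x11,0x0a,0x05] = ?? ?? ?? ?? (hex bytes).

MEM[0x17,0x11,0x0a,0x05] = 47 7b 0f ee

  after D0: wrote 7B at 0x02 = 0f4123ee118553
  after D1: wrote 8B at 0x09 = 470f4123ee118553
  after D2: wrote 4B at 0x16 = 05470f41
  after D3: wrote 3B at 0x06 = 0f413f
query mem[0x17]=0x47, mem[0x11]=0x7b, mem[0x0a]=0x0f, mem[0x05]=0xee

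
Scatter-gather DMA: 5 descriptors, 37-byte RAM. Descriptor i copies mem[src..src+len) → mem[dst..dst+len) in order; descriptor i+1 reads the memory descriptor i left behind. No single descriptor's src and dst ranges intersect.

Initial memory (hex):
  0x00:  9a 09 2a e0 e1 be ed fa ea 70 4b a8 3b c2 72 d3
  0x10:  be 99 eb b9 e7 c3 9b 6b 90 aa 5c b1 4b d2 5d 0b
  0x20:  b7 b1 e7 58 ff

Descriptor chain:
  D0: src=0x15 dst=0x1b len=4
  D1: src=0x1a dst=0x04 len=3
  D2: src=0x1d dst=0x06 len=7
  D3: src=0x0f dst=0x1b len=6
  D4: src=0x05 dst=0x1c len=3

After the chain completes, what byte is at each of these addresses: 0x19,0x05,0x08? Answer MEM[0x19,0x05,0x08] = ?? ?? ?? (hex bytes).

MEM[0x19,0x05,0x08] = aa c3 0b

[0] 0x15->0x1b len=4 : c3 9b 6b 90
[1] 0x1a->0x04 len=3 : 5c c3 9b
[2] 0x1d->0x06 len=7 : 6b 90 0b b7 b1 e7 58
[3] 0x0f->0x1b len=6 : d3 be 99 eb b9 e7
[4] 0x05->0x1c len=3 : c3 6b 90
query mem[0x19]=0xaa, mem[0x05]=0xc3, mem[0x08]=0x0b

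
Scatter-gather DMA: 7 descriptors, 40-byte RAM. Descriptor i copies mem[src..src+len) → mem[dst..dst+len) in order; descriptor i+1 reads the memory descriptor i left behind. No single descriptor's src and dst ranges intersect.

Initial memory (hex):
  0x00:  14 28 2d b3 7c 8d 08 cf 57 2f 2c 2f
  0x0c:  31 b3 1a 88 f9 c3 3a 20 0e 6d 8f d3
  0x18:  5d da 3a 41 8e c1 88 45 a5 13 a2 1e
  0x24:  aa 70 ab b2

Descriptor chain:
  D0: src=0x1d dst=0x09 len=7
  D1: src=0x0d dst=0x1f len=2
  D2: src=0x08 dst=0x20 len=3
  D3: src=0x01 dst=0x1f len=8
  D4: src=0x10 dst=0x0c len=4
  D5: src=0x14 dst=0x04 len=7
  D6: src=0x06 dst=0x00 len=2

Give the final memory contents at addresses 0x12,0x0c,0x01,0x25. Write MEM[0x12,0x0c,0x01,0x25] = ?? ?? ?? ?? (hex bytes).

MEM[0x12,0x0c,0x01,0x25] = 3a f9 d3 cf

[0] 0x1d->0x09 len=7 : c1 88 45 a5 13 a2 1e
[1] 0x0d->0x1f len=2 : 13 a2
[2] 0x08->0x20 len=3 : 57 c1 88
[3] 0x01->0x1f len=8 : 28 2d b3 7c 8d 08 cf 57
[4] 0x10->0x0c len=4 : f9 c3 3a 20
[5] 0x14->0x04 len=7 : 0e 6d 8f d3 5d da 3a
[6] 0x06->0x00 len=2 : 8f d3
query mem[0x12]=0x3a, mem[0x0c]=0xf9, mem[0x01]=0xd3, mem[0x25]=0xcf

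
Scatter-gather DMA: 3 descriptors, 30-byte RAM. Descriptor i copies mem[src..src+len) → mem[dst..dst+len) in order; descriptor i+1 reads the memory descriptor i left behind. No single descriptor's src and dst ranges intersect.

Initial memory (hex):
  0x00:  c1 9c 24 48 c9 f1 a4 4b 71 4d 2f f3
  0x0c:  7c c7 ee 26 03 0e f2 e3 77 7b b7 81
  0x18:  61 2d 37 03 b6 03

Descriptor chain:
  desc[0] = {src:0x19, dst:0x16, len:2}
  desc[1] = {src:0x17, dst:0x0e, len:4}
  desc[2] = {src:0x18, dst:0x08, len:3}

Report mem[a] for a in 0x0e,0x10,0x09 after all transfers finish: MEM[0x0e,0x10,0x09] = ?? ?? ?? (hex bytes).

MEM[0x0e,0x10,0x09] = 37 2d 2d

[0] 0x19->0x16 len=2 : 2d 37
[1] 0x17->0x0e len=4 : 37 61 2d 37
[2] 0x18->0x08 len=3 : 61 2d 37
query mem[0x0e]=0x37, mem[0x10]=0x2d, mem[0x09]=0x2d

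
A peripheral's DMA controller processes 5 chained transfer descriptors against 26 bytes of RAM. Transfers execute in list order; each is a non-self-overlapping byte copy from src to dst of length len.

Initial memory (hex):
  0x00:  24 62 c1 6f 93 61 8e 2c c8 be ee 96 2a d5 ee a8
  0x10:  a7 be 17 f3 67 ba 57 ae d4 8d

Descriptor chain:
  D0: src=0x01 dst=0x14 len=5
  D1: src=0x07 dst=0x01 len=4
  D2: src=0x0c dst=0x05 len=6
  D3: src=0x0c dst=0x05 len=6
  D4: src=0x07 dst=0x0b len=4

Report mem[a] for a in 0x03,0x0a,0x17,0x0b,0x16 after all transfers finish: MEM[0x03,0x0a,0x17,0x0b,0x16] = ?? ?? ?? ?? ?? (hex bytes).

MEM[0x03,0x0a,0x17,0x0b,0x16] = be be 93 ee 6f

#0 dst[0x14+5] := {0x62,0xc1,0x6f,0x93,0x61}
#1 dst[0x01+4] := {0x2c,0xc8,0xbe,0xee}
#2 dst[0x05+6] := {0x2a,0xd5,0xee,0xa8,0xa7,0xbe}
#3 dst[0x05+6] := {0x2a,0xd5,0xee,0xa8,0xa7,0xbe}
#4 dst[0x0b+4] := {0xee,0xa8,0xa7,0xbe}
query mem[0x03]=0xbe, mem[0x0a]=0xbe, mem[0x17]=0x93, mem[0x0b]=0xee, mem[0x16]=0x6f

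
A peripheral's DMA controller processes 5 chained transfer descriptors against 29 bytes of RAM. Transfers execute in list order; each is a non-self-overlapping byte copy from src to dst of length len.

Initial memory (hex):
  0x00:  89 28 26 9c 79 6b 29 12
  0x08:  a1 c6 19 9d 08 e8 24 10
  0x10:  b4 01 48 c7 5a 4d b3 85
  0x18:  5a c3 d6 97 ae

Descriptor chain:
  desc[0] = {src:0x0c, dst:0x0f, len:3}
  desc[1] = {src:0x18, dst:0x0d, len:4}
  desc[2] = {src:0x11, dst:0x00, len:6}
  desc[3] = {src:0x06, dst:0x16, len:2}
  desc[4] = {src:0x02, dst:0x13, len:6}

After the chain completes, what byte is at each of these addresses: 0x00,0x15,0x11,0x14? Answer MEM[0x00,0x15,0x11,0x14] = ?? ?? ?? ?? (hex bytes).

MEM[0x00,0x15,0x11,0x14] = 24 4d 24 5a

  after D0: wrote 3B at 0x0f = 08e824
  after D1: wrote 4B at 0x0d = 5ac3d697
  after D2: wrote 6B at 0x00 = 2448c75a4db3
  after D3: wrote 2B at 0x16 = 2912
  after D4: wrote 6B at 0x13 = c75a4db32912
query mem[0x00]=0x24, mem[0x15]=0x4d, mem[0x11]=0x24, mem[0x14]=0x5a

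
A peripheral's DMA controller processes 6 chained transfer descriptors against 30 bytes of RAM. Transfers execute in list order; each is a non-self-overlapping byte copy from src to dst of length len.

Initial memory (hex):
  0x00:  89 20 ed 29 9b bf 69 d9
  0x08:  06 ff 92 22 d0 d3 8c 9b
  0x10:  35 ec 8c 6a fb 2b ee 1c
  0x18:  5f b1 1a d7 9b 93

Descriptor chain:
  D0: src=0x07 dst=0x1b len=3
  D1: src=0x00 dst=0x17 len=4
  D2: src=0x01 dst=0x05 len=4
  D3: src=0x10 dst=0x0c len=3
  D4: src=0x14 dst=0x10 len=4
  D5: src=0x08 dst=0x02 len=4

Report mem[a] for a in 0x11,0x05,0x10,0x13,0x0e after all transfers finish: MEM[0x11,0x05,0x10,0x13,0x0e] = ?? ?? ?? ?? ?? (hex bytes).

#0 dst[0x1b+3] := {0xd9,0x06,0xff}
#1 dst[0x17+4] := {0x89,0x20,0xed,0x29}
#2 dst[0x05+4] := {0x20,0xed,0x29,0x9b}
#3 dst[0x0c+3] := {0x35,0xec,0x8c}
#4 dst[0x10+4] := {0xfb,0x2b,0xee,0x89}
#5 dst[0x02+4] := {0x9b,0xff,0x92,0x22}
query mem[0x11]=0x2b, mem[0x05]=0x22, mem[0x10]=0xfb, mem[0x13]=0x89, mem[0x0e]=0x8c

MEM[0x11,0x05,0x10,0x13,0x0e] = 2b 22 fb 89 8c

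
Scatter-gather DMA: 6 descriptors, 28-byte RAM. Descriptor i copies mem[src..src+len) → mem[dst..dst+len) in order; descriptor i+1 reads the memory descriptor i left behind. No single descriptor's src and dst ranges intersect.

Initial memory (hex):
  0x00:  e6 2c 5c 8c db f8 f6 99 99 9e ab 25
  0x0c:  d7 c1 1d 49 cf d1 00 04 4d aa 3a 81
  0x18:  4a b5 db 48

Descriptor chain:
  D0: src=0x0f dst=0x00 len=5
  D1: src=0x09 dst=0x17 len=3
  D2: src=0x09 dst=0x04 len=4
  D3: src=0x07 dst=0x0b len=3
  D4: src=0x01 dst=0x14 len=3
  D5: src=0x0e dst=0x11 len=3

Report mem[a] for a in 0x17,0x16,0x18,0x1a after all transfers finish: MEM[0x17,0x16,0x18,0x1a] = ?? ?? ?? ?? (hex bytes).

  after D0: wrote 5B at 0x00 = 49cfd10004
  after D1: wrote 3B at 0x17 = 9eab25
  after D2: wrote 4B at 0x04 = 9eab25d7
  after D3: wrote 3B at 0x0b = d7999e
  after D4: wrote 3B at 0x14 = cfd100
  after D5: wrote 3B at 0x11 = 1d49cf
query mem[0x17]=0x9e, mem[0x16]=0x00, mem[0x18]=0xab, mem[0x1a]=0xdb

MEM[0x17,0x16,0x18,0x1a] = 9e 00 ab db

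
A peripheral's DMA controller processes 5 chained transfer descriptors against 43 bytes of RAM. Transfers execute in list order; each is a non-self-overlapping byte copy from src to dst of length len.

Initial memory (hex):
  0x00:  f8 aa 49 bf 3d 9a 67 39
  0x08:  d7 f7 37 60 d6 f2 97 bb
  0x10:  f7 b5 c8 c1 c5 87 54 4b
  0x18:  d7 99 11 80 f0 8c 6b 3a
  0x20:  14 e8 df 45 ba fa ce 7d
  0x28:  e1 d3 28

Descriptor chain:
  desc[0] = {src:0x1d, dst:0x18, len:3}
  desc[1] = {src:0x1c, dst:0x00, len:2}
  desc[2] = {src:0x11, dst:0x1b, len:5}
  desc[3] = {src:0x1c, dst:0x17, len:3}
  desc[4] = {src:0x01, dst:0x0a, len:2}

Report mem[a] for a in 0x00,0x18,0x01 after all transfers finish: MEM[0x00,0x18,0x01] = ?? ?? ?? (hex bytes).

MEM[0x00,0x18,0x01] = f0 c1 8c

[0] 0x1d->0x18 len=3 : 8c 6b 3a
[1] 0x1c->0x00 len=2 : f0 8c
[2] 0x11->0x1b len=5 : b5 c8 c1 c5 87
[3] 0x1c->0x17 len=3 : c8 c1 c5
[4] 0x01->0x0a len=2 : 8c 49
query mem[0x00]=0xf0, mem[0x18]=0xc1, mem[0x01]=0x8c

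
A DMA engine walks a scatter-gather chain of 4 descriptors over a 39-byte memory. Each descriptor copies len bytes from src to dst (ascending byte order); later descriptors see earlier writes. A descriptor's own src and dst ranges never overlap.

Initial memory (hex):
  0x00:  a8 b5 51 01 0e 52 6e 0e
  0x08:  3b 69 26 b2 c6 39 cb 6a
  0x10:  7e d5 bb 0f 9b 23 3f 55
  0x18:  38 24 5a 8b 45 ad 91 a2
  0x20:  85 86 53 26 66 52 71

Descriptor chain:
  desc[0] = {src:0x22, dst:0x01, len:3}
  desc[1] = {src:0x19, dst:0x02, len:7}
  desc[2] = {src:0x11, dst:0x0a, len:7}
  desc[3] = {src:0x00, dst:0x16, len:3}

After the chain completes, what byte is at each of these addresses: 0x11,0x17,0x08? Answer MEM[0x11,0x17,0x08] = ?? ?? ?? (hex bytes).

[0] 0x22->0x01 len=3 : 53 26 66
[1] 0x19->0x02 len=7 : 24 5a 8b 45 ad 91 a2
[2] 0x11->0x0a len=7 : d5 bb 0f 9b 23 3f 55
[3] 0x00->0x16 len=3 : a8 53 24
query mem[0x11]=0xd5, mem[0x17]=0x53, mem[0x08]=0xa2

MEM[0x11,0x17,0x08] = d5 53 a2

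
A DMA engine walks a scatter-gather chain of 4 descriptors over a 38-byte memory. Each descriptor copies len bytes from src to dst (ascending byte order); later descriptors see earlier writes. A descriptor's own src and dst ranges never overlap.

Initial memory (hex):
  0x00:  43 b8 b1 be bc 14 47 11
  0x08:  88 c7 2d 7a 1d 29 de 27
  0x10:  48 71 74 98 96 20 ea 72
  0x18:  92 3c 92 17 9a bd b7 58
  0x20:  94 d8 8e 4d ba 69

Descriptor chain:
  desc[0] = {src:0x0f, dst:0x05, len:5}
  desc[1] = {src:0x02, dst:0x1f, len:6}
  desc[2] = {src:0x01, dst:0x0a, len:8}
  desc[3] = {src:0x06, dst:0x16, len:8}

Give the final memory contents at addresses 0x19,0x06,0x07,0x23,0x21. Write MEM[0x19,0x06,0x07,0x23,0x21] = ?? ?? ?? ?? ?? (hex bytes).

D0: mem[0x05..0x09] <- [27 48 71 74 98]
D1: mem[0x1f..0x24] <- [b1 be bc 27 48 71]
D2: mem[0x0a..0x11] <- [b8 b1 be bc 27 48 71 74]
D3: mem[0x16..0x1d] <- [48 71 74 98 b8 b1 be bc]
query mem[0x19]=0x98, mem[0x06]=0x48, mem[0x07]=0x71, mem[0x23]=0x48, mem[0x21]=0xbc

MEM[0x19,0x06,0x07,0x23,0x21] = 98 48 71 48 bc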